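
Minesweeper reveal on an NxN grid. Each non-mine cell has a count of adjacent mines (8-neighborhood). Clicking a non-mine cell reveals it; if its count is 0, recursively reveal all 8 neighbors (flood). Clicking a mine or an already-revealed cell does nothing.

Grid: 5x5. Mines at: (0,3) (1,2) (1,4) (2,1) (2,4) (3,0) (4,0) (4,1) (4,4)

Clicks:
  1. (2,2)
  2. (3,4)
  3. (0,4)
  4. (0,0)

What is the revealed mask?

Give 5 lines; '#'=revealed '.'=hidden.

Click 1 (2,2) count=2: revealed 1 new [(2,2)] -> total=1
Click 2 (3,4) count=2: revealed 1 new [(3,4)] -> total=2
Click 3 (0,4) count=2: revealed 1 new [(0,4)] -> total=3
Click 4 (0,0) count=0: revealed 4 new [(0,0) (0,1) (1,0) (1,1)] -> total=7

Answer: ##..#
##...
..#..
....#
.....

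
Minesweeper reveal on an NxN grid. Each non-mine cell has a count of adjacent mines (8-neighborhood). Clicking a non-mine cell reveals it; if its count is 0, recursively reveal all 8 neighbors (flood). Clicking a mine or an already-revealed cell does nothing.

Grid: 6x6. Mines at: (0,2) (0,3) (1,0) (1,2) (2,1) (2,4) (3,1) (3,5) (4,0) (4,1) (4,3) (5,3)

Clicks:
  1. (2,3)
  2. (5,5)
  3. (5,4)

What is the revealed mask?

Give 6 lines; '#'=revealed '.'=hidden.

Click 1 (2,3) count=2: revealed 1 new [(2,3)] -> total=1
Click 2 (5,5) count=0: revealed 4 new [(4,4) (4,5) (5,4) (5,5)] -> total=5
Click 3 (5,4) count=2: revealed 0 new [(none)] -> total=5

Answer: ......
......
...#..
......
....##
....##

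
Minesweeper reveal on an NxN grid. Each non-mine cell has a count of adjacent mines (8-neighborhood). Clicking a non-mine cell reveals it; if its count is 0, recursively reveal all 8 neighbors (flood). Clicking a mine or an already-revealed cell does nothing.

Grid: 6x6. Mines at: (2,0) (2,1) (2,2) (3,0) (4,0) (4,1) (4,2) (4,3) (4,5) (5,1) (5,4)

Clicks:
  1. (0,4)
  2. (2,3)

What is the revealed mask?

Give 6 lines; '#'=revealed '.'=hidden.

Answer: ######
######
...###
...###
......
......

Derivation:
Click 1 (0,4) count=0: revealed 18 new [(0,0) (0,1) (0,2) (0,3) (0,4) (0,5) (1,0) (1,1) (1,2) (1,3) (1,4) (1,5) (2,3) (2,4) (2,5) (3,3) (3,4) (3,5)] -> total=18
Click 2 (2,3) count=1: revealed 0 new [(none)] -> total=18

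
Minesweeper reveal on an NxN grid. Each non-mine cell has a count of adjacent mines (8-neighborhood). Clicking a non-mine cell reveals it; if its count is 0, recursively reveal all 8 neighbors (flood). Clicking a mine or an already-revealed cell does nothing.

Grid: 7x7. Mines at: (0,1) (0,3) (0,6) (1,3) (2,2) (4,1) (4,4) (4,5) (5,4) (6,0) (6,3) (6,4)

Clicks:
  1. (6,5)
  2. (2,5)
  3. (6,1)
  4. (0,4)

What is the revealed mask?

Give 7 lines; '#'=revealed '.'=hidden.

Click 1 (6,5) count=2: revealed 1 new [(6,5)] -> total=1
Click 2 (2,5) count=0: revealed 9 new [(1,4) (1,5) (1,6) (2,4) (2,5) (2,6) (3,4) (3,5) (3,6)] -> total=10
Click 3 (6,1) count=1: revealed 1 new [(6,1)] -> total=11
Click 4 (0,4) count=2: revealed 1 new [(0,4)] -> total=12

Answer: ....#..
....###
....###
....###
.......
.......
.#...#.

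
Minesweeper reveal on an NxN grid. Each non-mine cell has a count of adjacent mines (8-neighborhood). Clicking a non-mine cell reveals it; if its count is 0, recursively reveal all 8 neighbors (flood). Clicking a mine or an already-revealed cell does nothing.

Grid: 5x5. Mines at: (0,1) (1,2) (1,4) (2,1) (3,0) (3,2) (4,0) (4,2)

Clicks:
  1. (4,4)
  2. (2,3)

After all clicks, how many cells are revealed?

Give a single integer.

Answer: 6

Derivation:
Click 1 (4,4) count=0: revealed 6 new [(2,3) (2,4) (3,3) (3,4) (4,3) (4,4)] -> total=6
Click 2 (2,3) count=3: revealed 0 new [(none)] -> total=6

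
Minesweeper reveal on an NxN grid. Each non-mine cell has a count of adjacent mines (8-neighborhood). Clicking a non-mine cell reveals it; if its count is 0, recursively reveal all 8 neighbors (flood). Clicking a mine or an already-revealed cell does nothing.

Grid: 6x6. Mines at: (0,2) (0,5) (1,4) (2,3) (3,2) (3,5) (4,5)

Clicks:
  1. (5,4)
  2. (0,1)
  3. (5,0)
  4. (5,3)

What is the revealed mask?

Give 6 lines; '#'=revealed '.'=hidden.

Answer: ##....
##....
##....
##....
#####.
#####.

Derivation:
Click 1 (5,4) count=1: revealed 1 new [(5,4)] -> total=1
Click 2 (0,1) count=1: revealed 1 new [(0,1)] -> total=2
Click 3 (5,0) count=0: revealed 16 new [(0,0) (1,0) (1,1) (2,0) (2,1) (3,0) (3,1) (4,0) (4,1) (4,2) (4,3) (4,4) (5,0) (5,1) (5,2) (5,3)] -> total=18
Click 4 (5,3) count=0: revealed 0 new [(none)] -> total=18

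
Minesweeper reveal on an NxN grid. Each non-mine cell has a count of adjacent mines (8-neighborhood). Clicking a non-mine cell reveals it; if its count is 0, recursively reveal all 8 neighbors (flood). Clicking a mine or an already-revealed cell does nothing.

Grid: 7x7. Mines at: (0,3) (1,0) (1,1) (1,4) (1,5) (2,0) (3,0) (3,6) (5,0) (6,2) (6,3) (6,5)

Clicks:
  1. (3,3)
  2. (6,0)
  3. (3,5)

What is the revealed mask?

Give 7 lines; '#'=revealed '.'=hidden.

Answer: .......
.......
.#####.
.#####.
.#####.
.#####.
#......

Derivation:
Click 1 (3,3) count=0: revealed 20 new [(2,1) (2,2) (2,3) (2,4) (2,5) (3,1) (3,2) (3,3) (3,4) (3,5) (4,1) (4,2) (4,3) (4,4) (4,5) (5,1) (5,2) (5,3) (5,4) (5,5)] -> total=20
Click 2 (6,0) count=1: revealed 1 new [(6,0)] -> total=21
Click 3 (3,5) count=1: revealed 0 new [(none)] -> total=21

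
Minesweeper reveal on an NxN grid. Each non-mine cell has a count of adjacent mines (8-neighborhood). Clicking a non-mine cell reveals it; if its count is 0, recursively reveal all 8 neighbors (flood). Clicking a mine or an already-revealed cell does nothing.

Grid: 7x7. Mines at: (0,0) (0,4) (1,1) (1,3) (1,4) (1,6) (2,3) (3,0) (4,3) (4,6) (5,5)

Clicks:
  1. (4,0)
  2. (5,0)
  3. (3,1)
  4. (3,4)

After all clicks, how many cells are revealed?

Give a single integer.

Click 1 (4,0) count=1: revealed 1 new [(4,0)] -> total=1
Click 2 (5,0) count=0: revealed 12 new [(4,1) (4,2) (5,0) (5,1) (5,2) (5,3) (5,4) (6,0) (6,1) (6,2) (6,3) (6,4)] -> total=13
Click 3 (3,1) count=1: revealed 1 new [(3,1)] -> total=14
Click 4 (3,4) count=2: revealed 1 new [(3,4)] -> total=15

Answer: 15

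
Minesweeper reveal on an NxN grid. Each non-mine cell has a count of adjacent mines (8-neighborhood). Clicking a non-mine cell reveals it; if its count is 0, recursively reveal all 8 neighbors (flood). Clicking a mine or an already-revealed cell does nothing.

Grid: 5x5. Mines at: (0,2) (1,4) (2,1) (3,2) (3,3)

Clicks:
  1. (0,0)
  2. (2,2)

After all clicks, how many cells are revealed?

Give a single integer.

Click 1 (0,0) count=0: revealed 4 new [(0,0) (0,1) (1,0) (1,1)] -> total=4
Click 2 (2,2) count=3: revealed 1 new [(2,2)] -> total=5

Answer: 5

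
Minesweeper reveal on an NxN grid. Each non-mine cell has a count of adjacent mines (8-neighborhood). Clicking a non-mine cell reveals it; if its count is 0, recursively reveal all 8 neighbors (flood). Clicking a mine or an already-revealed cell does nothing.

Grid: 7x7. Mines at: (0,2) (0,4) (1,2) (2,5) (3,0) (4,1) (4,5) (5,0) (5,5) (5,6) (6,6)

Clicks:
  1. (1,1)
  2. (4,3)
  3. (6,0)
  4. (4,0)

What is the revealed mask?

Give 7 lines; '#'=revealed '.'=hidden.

Answer: .......
.#.....
..###..
..###..
#.###..
.####..
#####..

Derivation:
Click 1 (1,1) count=2: revealed 1 new [(1,1)] -> total=1
Click 2 (4,3) count=0: revealed 17 new [(2,2) (2,3) (2,4) (3,2) (3,3) (3,4) (4,2) (4,3) (4,4) (5,1) (5,2) (5,3) (5,4) (6,1) (6,2) (6,3) (6,4)] -> total=18
Click 3 (6,0) count=1: revealed 1 new [(6,0)] -> total=19
Click 4 (4,0) count=3: revealed 1 new [(4,0)] -> total=20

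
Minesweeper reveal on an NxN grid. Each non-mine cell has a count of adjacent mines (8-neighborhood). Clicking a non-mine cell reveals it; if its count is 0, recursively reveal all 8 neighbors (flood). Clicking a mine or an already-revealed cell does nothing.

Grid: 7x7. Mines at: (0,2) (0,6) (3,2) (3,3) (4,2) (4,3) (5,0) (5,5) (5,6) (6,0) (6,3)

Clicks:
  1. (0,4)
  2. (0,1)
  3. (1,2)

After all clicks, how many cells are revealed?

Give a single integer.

Click 1 (0,4) count=0: revealed 17 new [(0,3) (0,4) (0,5) (1,3) (1,4) (1,5) (1,6) (2,3) (2,4) (2,5) (2,6) (3,4) (3,5) (3,6) (4,4) (4,5) (4,6)] -> total=17
Click 2 (0,1) count=1: revealed 1 new [(0,1)] -> total=18
Click 3 (1,2) count=1: revealed 1 new [(1,2)] -> total=19

Answer: 19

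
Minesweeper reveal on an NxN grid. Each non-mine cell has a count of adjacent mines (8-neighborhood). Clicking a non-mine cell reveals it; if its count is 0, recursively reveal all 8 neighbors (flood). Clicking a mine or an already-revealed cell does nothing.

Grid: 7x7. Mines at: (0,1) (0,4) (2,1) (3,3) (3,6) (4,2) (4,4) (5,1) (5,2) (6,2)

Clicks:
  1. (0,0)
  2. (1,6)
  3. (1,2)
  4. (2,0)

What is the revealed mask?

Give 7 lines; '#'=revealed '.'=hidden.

Answer: #....##
..#..##
#....##
.......
.......
.......
.......

Derivation:
Click 1 (0,0) count=1: revealed 1 new [(0,0)] -> total=1
Click 2 (1,6) count=0: revealed 6 new [(0,5) (0,6) (1,5) (1,6) (2,5) (2,6)] -> total=7
Click 3 (1,2) count=2: revealed 1 new [(1,2)] -> total=8
Click 4 (2,0) count=1: revealed 1 new [(2,0)] -> total=9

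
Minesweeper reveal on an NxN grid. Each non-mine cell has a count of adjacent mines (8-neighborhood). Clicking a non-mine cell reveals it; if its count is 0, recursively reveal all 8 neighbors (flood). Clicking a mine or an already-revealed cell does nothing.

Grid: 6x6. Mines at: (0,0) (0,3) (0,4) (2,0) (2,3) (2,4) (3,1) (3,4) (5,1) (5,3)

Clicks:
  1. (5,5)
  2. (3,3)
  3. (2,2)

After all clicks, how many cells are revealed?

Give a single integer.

Click 1 (5,5) count=0: revealed 4 new [(4,4) (4,5) (5,4) (5,5)] -> total=4
Click 2 (3,3) count=3: revealed 1 new [(3,3)] -> total=5
Click 3 (2,2) count=2: revealed 1 new [(2,2)] -> total=6

Answer: 6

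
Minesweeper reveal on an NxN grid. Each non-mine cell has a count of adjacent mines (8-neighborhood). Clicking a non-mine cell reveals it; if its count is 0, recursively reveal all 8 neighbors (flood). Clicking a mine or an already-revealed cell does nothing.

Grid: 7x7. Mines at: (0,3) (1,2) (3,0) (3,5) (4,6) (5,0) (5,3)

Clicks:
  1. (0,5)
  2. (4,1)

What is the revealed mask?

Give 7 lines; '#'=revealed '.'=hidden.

Click 1 (0,5) count=0: revealed 9 new [(0,4) (0,5) (0,6) (1,4) (1,5) (1,6) (2,4) (2,5) (2,6)] -> total=9
Click 2 (4,1) count=2: revealed 1 new [(4,1)] -> total=10

Answer: ....###
....###
....###
.......
.#.....
.......
.......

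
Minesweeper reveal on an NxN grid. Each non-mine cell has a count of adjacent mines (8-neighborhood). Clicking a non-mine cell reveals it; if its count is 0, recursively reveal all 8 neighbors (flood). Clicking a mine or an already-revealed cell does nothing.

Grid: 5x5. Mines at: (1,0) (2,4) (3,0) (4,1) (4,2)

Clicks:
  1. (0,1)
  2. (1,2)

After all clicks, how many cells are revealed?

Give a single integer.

Answer: 14

Derivation:
Click 1 (0,1) count=1: revealed 1 new [(0,1)] -> total=1
Click 2 (1,2) count=0: revealed 13 new [(0,2) (0,3) (0,4) (1,1) (1,2) (1,3) (1,4) (2,1) (2,2) (2,3) (3,1) (3,2) (3,3)] -> total=14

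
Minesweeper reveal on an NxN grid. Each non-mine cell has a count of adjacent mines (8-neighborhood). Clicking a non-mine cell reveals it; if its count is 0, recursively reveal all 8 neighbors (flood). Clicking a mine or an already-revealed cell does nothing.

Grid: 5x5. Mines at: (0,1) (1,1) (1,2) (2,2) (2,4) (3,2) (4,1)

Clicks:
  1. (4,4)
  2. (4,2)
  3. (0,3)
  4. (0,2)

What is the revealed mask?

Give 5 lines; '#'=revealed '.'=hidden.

Click 1 (4,4) count=0: revealed 4 new [(3,3) (3,4) (4,3) (4,4)] -> total=4
Click 2 (4,2) count=2: revealed 1 new [(4,2)] -> total=5
Click 3 (0,3) count=1: revealed 1 new [(0,3)] -> total=6
Click 4 (0,2) count=3: revealed 1 new [(0,2)] -> total=7

Answer: ..##.
.....
.....
...##
..###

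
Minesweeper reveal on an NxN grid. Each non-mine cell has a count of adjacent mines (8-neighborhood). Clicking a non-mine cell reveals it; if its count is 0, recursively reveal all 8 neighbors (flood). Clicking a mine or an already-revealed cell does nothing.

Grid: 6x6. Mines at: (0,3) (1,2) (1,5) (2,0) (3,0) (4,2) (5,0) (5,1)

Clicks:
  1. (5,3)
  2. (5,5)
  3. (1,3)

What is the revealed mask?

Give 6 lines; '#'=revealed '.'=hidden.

Click 1 (5,3) count=1: revealed 1 new [(5,3)] -> total=1
Click 2 (5,5) count=0: revealed 11 new [(2,3) (2,4) (2,5) (3,3) (3,4) (3,5) (4,3) (4,4) (4,5) (5,4) (5,5)] -> total=12
Click 3 (1,3) count=2: revealed 1 new [(1,3)] -> total=13

Answer: ......
...#..
...###
...###
...###
...###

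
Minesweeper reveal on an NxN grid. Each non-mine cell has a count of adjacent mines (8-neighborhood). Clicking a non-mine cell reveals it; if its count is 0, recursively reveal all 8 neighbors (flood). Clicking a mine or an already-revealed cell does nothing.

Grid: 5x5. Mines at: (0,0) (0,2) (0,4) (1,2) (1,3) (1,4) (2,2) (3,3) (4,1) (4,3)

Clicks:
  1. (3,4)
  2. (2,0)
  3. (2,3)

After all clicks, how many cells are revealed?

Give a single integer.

Click 1 (3,4) count=2: revealed 1 new [(3,4)] -> total=1
Click 2 (2,0) count=0: revealed 6 new [(1,0) (1,1) (2,0) (2,1) (3,0) (3,1)] -> total=7
Click 3 (2,3) count=5: revealed 1 new [(2,3)] -> total=8

Answer: 8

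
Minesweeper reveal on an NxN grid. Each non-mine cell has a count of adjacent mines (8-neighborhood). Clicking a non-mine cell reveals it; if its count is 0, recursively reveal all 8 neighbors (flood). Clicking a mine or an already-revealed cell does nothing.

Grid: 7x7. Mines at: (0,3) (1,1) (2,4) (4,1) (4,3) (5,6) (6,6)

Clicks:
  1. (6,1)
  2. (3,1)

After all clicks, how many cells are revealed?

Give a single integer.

Click 1 (6,1) count=0: revealed 12 new [(5,0) (5,1) (5,2) (5,3) (5,4) (5,5) (6,0) (6,1) (6,2) (6,3) (6,4) (6,5)] -> total=12
Click 2 (3,1) count=1: revealed 1 new [(3,1)] -> total=13

Answer: 13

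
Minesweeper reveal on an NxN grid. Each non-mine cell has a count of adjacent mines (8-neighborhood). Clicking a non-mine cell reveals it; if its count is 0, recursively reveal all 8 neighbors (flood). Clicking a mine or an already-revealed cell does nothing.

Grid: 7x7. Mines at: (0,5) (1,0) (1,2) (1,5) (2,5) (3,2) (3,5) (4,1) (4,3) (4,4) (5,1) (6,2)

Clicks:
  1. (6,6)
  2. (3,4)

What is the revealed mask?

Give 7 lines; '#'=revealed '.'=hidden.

Answer: .......
.......
.......
....#..
.....##
...####
...####

Derivation:
Click 1 (6,6) count=0: revealed 10 new [(4,5) (4,6) (5,3) (5,4) (5,5) (5,6) (6,3) (6,4) (6,5) (6,6)] -> total=10
Click 2 (3,4) count=4: revealed 1 new [(3,4)] -> total=11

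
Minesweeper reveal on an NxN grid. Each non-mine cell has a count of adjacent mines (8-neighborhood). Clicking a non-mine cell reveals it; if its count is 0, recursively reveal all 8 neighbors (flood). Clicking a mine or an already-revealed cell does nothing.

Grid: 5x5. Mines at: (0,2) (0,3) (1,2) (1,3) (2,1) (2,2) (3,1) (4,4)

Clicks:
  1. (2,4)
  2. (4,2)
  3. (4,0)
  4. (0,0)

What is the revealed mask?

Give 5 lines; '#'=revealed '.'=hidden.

Click 1 (2,4) count=1: revealed 1 new [(2,4)] -> total=1
Click 2 (4,2) count=1: revealed 1 new [(4,2)] -> total=2
Click 3 (4,0) count=1: revealed 1 new [(4,0)] -> total=3
Click 4 (0,0) count=0: revealed 4 new [(0,0) (0,1) (1,0) (1,1)] -> total=7

Answer: ##...
##...
....#
.....
#.#..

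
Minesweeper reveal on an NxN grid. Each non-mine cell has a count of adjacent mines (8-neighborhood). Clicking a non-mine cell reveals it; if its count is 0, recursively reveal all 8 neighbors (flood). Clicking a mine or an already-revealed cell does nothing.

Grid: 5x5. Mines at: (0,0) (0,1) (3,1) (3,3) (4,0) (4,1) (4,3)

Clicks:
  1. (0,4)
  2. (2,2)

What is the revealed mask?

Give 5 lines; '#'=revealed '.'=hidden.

Answer: ..###
..###
..###
.....
.....

Derivation:
Click 1 (0,4) count=0: revealed 9 new [(0,2) (0,3) (0,4) (1,2) (1,3) (1,4) (2,2) (2,3) (2,4)] -> total=9
Click 2 (2,2) count=2: revealed 0 new [(none)] -> total=9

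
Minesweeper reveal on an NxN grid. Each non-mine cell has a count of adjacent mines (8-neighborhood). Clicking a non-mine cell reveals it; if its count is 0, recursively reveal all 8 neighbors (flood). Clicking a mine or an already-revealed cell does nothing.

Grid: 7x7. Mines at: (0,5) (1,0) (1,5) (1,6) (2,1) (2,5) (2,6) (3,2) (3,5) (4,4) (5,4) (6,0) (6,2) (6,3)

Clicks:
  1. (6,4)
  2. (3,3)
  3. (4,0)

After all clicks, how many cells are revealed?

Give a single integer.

Answer: 8

Derivation:
Click 1 (6,4) count=2: revealed 1 new [(6,4)] -> total=1
Click 2 (3,3) count=2: revealed 1 new [(3,3)] -> total=2
Click 3 (4,0) count=0: revealed 6 new [(3,0) (3,1) (4,0) (4,1) (5,0) (5,1)] -> total=8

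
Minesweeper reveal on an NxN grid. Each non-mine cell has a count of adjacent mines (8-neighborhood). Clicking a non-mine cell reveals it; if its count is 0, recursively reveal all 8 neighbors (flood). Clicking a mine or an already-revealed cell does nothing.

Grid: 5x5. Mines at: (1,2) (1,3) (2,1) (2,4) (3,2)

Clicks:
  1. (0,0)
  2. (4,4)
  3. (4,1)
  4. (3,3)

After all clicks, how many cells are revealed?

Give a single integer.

Answer: 9

Derivation:
Click 1 (0,0) count=0: revealed 4 new [(0,0) (0,1) (1,0) (1,1)] -> total=4
Click 2 (4,4) count=0: revealed 4 new [(3,3) (3,4) (4,3) (4,4)] -> total=8
Click 3 (4,1) count=1: revealed 1 new [(4,1)] -> total=9
Click 4 (3,3) count=2: revealed 0 new [(none)] -> total=9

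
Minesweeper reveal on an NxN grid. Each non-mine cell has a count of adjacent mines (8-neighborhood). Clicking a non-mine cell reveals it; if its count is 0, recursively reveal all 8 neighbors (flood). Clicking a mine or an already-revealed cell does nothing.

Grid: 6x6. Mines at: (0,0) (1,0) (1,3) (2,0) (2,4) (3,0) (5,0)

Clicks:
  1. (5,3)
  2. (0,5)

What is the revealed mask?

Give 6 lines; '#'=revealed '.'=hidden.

Answer: ....##
....##
.###..
.#####
.#####
.#####

Derivation:
Click 1 (5,3) count=0: revealed 18 new [(2,1) (2,2) (2,3) (3,1) (3,2) (3,3) (3,4) (3,5) (4,1) (4,2) (4,3) (4,4) (4,5) (5,1) (5,2) (5,3) (5,4) (5,5)] -> total=18
Click 2 (0,5) count=0: revealed 4 new [(0,4) (0,5) (1,4) (1,5)] -> total=22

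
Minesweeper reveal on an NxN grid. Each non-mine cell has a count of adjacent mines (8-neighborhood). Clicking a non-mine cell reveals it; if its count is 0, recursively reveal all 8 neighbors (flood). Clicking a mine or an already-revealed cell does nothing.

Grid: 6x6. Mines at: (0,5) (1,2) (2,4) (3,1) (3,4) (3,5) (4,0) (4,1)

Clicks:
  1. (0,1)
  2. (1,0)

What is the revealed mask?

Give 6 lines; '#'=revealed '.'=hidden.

Answer: ##....
##....
##....
......
......
......

Derivation:
Click 1 (0,1) count=1: revealed 1 new [(0,1)] -> total=1
Click 2 (1,0) count=0: revealed 5 new [(0,0) (1,0) (1,1) (2,0) (2,1)] -> total=6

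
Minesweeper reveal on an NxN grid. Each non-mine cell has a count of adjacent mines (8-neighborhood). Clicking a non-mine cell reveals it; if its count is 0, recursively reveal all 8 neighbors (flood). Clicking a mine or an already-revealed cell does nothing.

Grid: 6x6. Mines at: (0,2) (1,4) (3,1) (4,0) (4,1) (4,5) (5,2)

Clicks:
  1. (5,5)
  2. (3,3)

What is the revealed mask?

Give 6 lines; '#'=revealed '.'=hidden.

Answer: ......
......
..###.
..###.
..###.
.....#

Derivation:
Click 1 (5,5) count=1: revealed 1 new [(5,5)] -> total=1
Click 2 (3,3) count=0: revealed 9 new [(2,2) (2,3) (2,4) (3,2) (3,3) (3,4) (4,2) (4,3) (4,4)] -> total=10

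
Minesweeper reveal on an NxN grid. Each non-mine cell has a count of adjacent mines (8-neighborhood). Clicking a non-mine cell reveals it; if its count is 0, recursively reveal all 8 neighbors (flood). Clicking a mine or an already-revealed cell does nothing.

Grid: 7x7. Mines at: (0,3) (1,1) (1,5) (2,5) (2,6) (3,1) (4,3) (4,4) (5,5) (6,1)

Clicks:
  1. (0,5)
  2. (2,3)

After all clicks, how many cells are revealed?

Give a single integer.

Click 1 (0,5) count=1: revealed 1 new [(0,5)] -> total=1
Click 2 (2,3) count=0: revealed 9 new [(1,2) (1,3) (1,4) (2,2) (2,3) (2,4) (3,2) (3,3) (3,4)] -> total=10

Answer: 10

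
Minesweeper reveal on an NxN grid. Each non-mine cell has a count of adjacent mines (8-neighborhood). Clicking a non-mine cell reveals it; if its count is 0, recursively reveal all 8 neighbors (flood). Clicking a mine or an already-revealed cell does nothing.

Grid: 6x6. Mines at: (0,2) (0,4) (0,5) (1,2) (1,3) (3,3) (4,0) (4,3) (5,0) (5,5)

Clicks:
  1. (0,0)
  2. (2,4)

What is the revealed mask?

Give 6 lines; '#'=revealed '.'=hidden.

Answer: ##....
##....
##..#.
##....
......
......

Derivation:
Click 1 (0,0) count=0: revealed 8 new [(0,0) (0,1) (1,0) (1,1) (2,0) (2,1) (3,0) (3,1)] -> total=8
Click 2 (2,4) count=2: revealed 1 new [(2,4)] -> total=9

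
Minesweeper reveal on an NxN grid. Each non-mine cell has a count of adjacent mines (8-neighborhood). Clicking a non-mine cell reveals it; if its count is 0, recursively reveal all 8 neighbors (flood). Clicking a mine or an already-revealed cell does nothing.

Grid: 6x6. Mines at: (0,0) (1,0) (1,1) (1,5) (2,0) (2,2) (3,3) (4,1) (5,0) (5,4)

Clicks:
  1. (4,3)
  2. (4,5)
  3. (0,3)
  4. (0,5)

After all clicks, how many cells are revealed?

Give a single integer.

Answer: 9

Derivation:
Click 1 (4,3) count=2: revealed 1 new [(4,3)] -> total=1
Click 2 (4,5) count=1: revealed 1 new [(4,5)] -> total=2
Click 3 (0,3) count=0: revealed 6 new [(0,2) (0,3) (0,4) (1,2) (1,3) (1,4)] -> total=8
Click 4 (0,5) count=1: revealed 1 new [(0,5)] -> total=9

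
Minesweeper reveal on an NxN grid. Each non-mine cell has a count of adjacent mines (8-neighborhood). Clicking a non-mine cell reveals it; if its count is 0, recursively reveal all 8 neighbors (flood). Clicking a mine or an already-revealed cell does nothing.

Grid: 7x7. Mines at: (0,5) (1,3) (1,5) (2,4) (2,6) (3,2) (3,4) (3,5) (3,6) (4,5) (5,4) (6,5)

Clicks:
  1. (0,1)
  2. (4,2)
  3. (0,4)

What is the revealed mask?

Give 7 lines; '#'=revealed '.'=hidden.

Click 1 (0,1) count=0: revealed 23 new [(0,0) (0,1) (0,2) (1,0) (1,1) (1,2) (2,0) (2,1) (2,2) (3,0) (3,1) (4,0) (4,1) (4,2) (4,3) (5,0) (5,1) (5,2) (5,3) (6,0) (6,1) (6,2) (6,3)] -> total=23
Click 2 (4,2) count=1: revealed 0 new [(none)] -> total=23
Click 3 (0,4) count=3: revealed 1 new [(0,4)] -> total=24

Answer: ###.#..
###....
###....
##.....
####...
####...
####...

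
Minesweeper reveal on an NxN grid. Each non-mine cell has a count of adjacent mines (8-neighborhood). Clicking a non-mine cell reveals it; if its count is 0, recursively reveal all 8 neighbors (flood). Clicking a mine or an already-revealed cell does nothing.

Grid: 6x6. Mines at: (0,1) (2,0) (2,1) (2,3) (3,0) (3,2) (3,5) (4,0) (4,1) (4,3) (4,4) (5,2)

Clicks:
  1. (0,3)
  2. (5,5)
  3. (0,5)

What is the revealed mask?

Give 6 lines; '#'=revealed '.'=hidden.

Click 1 (0,3) count=0: revealed 10 new [(0,2) (0,3) (0,4) (0,5) (1,2) (1,3) (1,4) (1,5) (2,4) (2,5)] -> total=10
Click 2 (5,5) count=1: revealed 1 new [(5,5)] -> total=11
Click 3 (0,5) count=0: revealed 0 new [(none)] -> total=11

Answer: ..####
..####
....##
......
......
.....#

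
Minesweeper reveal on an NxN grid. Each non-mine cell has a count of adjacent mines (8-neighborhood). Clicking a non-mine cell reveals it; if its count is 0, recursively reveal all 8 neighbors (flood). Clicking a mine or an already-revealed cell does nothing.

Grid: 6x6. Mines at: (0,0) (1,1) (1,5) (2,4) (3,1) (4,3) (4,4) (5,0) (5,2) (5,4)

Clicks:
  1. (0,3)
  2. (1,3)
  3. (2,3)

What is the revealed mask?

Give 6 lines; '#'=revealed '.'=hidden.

Click 1 (0,3) count=0: revealed 6 new [(0,2) (0,3) (0,4) (1,2) (1,3) (1,4)] -> total=6
Click 2 (1,3) count=1: revealed 0 new [(none)] -> total=6
Click 3 (2,3) count=1: revealed 1 new [(2,3)] -> total=7

Answer: ..###.
..###.
...#..
......
......
......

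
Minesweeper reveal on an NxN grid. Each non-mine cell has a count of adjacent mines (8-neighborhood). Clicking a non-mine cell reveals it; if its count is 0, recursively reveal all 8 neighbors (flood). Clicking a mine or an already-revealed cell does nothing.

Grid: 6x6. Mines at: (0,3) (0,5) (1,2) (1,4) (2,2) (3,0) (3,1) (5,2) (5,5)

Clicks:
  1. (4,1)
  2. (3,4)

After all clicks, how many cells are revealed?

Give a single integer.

Answer: 10

Derivation:
Click 1 (4,1) count=3: revealed 1 new [(4,1)] -> total=1
Click 2 (3,4) count=0: revealed 9 new [(2,3) (2,4) (2,5) (3,3) (3,4) (3,5) (4,3) (4,4) (4,5)] -> total=10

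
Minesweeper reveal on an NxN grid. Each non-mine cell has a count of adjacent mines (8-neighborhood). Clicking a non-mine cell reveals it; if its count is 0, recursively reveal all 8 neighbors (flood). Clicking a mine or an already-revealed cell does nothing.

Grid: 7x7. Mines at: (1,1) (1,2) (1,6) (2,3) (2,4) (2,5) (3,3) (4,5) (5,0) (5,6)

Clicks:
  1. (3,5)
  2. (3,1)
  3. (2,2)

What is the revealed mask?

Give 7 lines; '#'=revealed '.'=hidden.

Answer: .......
.......
###....
###..#.
###....
.......
.......

Derivation:
Click 1 (3,5) count=3: revealed 1 new [(3,5)] -> total=1
Click 2 (3,1) count=0: revealed 9 new [(2,0) (2,1) (2,2) (3,0) (3,1) (3,2) (4,0) (4,1) (4,2)] -> total=10
Click 3 (2,2) count=4: revealed 0 new [(none)] -> total=10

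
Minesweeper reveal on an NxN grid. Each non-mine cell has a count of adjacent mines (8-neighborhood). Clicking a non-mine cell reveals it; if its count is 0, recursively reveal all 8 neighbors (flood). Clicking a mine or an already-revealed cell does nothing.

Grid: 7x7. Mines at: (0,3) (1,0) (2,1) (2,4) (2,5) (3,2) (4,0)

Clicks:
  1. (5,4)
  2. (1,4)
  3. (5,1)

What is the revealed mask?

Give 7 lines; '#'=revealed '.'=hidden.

Answer: .......
....#..
.......
...####
.######
#######
#######

Derivation:
Click 1 (5,4) count=0: revealed 24 new [(3,3) (3,4) (3,5) (3,6) (4,1) (4,2) (4,3) (4,4) (4,5) (4,6) (5,0) (5,1) (5,2) (5,3) (5,4) (5,5) (5,6) (6,0) (6,1) (6,2) (6,3) (6,4) (6,5) (6,6)] -> total=24
Click 2 (1,4) count=3: revealed 1 new [(1,4)] -> total=25
Click 3 (5,1) count=1: revealed 0 new [(none)] -> total=25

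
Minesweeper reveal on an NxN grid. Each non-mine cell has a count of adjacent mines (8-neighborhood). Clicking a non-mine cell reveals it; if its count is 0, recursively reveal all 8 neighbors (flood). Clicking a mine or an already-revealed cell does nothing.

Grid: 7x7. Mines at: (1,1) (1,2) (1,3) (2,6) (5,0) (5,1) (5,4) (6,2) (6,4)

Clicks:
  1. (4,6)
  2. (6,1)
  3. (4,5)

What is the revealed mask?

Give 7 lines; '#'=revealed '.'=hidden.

Click 1 (4,6) count=0: revealed 8 new [(3,5) (3,6) (4,5) (4,6) (5,5) (5,6) (6,5) (6,6)] -> total=8
Click 2 (6,1) count=3: revealed 1 new [(6,1)] -> total=9
Click 3 (4,5) count=1: revealed 0 new [(none)] -> total=9

Answer: .......
.......
.......
.....##
.....##
.....##
.#...##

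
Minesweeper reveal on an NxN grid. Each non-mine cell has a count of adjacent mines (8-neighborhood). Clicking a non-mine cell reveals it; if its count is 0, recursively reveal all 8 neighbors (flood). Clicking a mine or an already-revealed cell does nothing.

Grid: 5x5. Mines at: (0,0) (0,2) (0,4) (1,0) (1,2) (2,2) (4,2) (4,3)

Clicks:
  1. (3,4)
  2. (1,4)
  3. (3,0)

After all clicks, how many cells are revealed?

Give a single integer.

Click 1 (3,4) count=1: revealed 1 new [(3,4)] -> total=1
Click 2 (1,4) count=1: revealed 1 new [(1,4)] -> total=2
Click 3 (3,0) count=0: revealed 6 new [(2,0) (2,1) (3,0) (3,1) (4,0) (4,1)] -> total=8

Answer: 8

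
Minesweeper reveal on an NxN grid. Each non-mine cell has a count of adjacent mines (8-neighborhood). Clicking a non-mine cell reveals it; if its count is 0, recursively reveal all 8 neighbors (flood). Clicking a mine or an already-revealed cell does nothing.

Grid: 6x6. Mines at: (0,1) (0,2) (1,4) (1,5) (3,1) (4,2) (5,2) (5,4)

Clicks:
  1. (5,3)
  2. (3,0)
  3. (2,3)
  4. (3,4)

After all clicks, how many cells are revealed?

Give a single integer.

Answer: 11

Derivation:
Click 1 (5,3) count=3: revealed 1 new [(5,3)] -> total=1
Click 2 (3,0) count=1: revealed 1 new [(3,0)] -> total=2
Click 3 (2,3) count=1: revealed 1 new [(2,3)] -> total=3
Click 4 (3,4) count=0: revealed 8 new [(2,4) (2,5) (3,3) (3,4) (3,5) (4,3) (4,4) (4,5)] -> total=11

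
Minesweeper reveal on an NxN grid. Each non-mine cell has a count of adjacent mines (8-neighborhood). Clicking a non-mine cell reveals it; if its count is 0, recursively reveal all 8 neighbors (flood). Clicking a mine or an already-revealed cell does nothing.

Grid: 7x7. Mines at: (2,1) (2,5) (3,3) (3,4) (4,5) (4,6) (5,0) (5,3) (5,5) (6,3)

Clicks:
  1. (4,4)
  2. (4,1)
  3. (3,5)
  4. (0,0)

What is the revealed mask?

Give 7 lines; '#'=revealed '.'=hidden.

Answer: #######
#######
..###..
.....#.
.#..#..
.......
.......

Derivation:
Click 1 (4,4) count=5: revealed 1 new [(4,4)] -> total=1
Click 2 (4,1) count=1: revealed 1 new [(4,1)] -> total=2
Click 3 (3,5) count=4: revealed 1 new [(3,5)] -> total=3
Click 4 (0,0) count=0: revealed 17 new [(0,0) (0,1) (0,2) (0,3) (0,4) (0,5) (0,6) (1,0) (1,1) (1,2) (1,3) (1,4) (1,5) (1,6) (2,2) (2,3) (2,4)] -> total=20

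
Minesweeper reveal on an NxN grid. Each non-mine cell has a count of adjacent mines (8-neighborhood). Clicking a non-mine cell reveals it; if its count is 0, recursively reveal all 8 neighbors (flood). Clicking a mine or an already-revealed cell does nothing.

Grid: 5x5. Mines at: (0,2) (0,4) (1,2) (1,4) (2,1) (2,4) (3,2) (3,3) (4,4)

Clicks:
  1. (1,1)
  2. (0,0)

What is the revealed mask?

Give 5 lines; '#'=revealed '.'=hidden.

Answer: ##...
##...
.....
.....
.....

Derivation:
Click 1 (1,1) count=3: revealed 1 new [(1,1)] -> total=1
Click 2 (0,0) count=0: revealed 3 new [(0,0) (0,1) (1,0)] -> total=4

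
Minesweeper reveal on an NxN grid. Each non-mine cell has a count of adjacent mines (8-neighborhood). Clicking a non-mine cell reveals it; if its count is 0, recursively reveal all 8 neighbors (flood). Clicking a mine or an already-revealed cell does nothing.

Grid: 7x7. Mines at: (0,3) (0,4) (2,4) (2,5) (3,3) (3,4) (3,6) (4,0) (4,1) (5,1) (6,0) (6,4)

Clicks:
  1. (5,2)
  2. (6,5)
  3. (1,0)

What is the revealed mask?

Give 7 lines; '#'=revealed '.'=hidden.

Click 1 (5,2) count=2: revealed 1 new [(5,2)] -> total=1
Click 2 (6,5) count=1: revealed 1 new [(6,5)] -> total=2
Click 3 (1,0) count=0: revealed 12 new [(0,0) (0,1) (0,2) (1,0) (1,1) (1,2) (2,0) (2,1) (2,2) (3,0) (3,1) (3,2)] -> total=14

Answer: ###....
###....
###....
###....
.......
..#....
.....#.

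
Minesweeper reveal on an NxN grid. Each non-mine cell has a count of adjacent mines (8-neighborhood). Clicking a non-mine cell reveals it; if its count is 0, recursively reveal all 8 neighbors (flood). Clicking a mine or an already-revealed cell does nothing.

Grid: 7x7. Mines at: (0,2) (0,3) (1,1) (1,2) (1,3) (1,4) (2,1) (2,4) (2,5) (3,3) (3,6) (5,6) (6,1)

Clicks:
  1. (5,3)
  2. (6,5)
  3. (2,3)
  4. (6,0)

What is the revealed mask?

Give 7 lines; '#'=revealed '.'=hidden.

Click 1 (5,3) count=0: revealed 12 new [(4,2) (4,3) (4,4) (4,5) (5,2) (5,3) (5,4) (5,5) (6,2) (6,3) (6,4) (6,5)] -> total=12
Click 2 (6,5) count=1: revealed 0 new [(none)] -> total=12
Click 3 (2,3) count=5: revealed 1 new [(2,3)] -> total=13
Click 4 (6,0) count=1: revealed 1 new [(6,0)] -> total=14

Answer: .......
.......
...#...
.......
..####.
..####.
#.####.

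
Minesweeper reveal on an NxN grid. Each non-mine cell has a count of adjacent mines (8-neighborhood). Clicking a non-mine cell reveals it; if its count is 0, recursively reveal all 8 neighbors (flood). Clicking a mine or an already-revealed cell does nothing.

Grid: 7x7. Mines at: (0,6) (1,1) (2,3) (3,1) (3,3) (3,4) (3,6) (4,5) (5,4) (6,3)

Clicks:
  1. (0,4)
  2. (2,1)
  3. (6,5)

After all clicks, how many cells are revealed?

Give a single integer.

Answer: 10

Derivation:
Click 1 (0,4) count=0: revealed 8 new [(0,2) (0,3) (0,4) (0,5) (1,2) (1,3) (1,4) (1,5)] -> total=8
Click 2 (2,1) count=2: revealed 1 new [(2,1)] -> total=9
Click 3 (6,5) count=1: revealed 1 new [(6,5)] -> total=10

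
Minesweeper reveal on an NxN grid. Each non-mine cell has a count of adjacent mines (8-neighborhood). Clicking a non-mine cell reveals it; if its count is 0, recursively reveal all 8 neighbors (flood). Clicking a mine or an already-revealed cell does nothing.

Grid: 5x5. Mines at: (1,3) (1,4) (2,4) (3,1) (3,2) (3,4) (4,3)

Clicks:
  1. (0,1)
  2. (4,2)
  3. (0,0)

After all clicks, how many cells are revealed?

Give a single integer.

Click 1 (0,1) count=0: revealed 9 new [(0,0) (0,1) (0,2) (1,0) (1,1) (1,2) (2,0) (2,1) (2,2)] -> total=9
Click 2 (4,2) count=3: revealed 1 new [(4,2)] -> total=10
Click 3 (0,0) count=0: revealed 0 new [(none)] -> total=10

Answer: 10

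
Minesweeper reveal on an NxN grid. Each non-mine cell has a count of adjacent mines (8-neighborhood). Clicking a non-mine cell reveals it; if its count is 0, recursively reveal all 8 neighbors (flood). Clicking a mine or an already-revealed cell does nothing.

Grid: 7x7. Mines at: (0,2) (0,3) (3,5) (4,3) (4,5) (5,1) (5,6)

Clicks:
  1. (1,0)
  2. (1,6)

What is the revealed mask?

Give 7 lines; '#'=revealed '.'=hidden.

Click 1 (1,0) count=0: revealed 20 new [(0,0) (0,1) (1,0) (1,1) (1,2) (1,3) (1,4) (2,0) (2,1) (2,2) (2,3) (2,4) (3,0) (3,1) (3,2) (3,3) (3,4) (4,0) (4,1) (4,2)] -> total=20
Click 2 (1,6) count=0: revealed 7 new [(0,4) (0,5) (0,6) (1,5) (1,6) (2,5) (2,6)] -> total=27

Answer: ##..###
#######
#######
#####..
###....
.......
.......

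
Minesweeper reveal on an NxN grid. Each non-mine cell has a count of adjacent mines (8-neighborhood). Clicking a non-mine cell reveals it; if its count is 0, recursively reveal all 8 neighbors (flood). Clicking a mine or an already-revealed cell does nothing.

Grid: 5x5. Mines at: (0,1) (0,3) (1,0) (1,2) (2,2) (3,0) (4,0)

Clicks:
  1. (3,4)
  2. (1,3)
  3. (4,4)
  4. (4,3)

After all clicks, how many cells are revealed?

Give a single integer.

Answer: 12

Derivation:
Click 1 (3,4) count=0: revealed 12 new [(1,3) (1,4) (2,3) (2,4) (3,1) (3,2) (3,3) (3,4) (4,1) (4,2) (4,3) (4,4)] -> total=12
Click 2 (1,3) count=3: revealed 0 new [(none)] -> total=12
Click 3 (4,4) count=0: revealed 0 new [(none)] -> total=12
Click 4 (4,3) count=0: revealed 0 new [(none)] -> total=12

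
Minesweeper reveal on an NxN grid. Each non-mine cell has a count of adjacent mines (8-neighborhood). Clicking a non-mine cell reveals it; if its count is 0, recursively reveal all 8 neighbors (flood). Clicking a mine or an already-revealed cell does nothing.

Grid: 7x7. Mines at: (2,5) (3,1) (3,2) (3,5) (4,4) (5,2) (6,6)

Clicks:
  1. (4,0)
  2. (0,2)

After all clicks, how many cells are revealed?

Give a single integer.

Answer: 20

Derivation:
Click 1 (4,0) count=1: revealed 1 new [(4,0)] -> total=1
Click 2 (0,2) count=0: revealed 19 new [(0,0) (0,1) (0,2) (0,3) (0,4) (0,5) (0,6) (1,0) (1,1) (1,2) (1,3) (1,4) (1,5) (1,6) (2,0) (2,1) (2,2) (2,3) (2,4)] -> total=20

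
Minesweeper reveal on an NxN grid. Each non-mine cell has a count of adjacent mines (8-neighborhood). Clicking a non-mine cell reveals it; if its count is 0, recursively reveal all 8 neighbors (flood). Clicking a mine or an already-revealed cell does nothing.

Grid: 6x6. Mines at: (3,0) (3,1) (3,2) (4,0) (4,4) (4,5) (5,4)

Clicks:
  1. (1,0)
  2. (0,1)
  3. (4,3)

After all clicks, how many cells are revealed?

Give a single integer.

Click 1 (1,0) count=0: revealed 21 new [(0,0) (0,1) (0,2) (0,3) (0,4) (0,5) (1,0) (1,1) (1,2) (1,3) (1,4) (1,5) (2,0) (2,1) (2,2) (2,3) (2,4) (2,5) (3,3) (3,4) (3,5)] -> total=21
Click 2 (0,1) count=0: revealed 0 new [(none)] -> total=21
Click 3 (4,3) count=3: revealed 1 new [(4,3)] -> total=22

Answer: 22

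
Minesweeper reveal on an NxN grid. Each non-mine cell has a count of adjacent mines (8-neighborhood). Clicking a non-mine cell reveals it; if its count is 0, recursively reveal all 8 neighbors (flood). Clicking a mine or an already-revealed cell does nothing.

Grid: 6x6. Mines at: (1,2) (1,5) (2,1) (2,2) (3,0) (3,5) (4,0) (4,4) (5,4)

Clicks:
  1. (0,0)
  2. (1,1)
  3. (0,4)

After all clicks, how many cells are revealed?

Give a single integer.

Click 1 (0,0) count=0: revealed 4 new [(0,0) (0,1) (1,0) (1,1)] -> total=4
Click 2 (1,1) count=3: revealed 0 new [(none)] -> total=4
Click 3 (0,4) count=1: revealed 1 new [(0,4)] -> total=5

Answer: 5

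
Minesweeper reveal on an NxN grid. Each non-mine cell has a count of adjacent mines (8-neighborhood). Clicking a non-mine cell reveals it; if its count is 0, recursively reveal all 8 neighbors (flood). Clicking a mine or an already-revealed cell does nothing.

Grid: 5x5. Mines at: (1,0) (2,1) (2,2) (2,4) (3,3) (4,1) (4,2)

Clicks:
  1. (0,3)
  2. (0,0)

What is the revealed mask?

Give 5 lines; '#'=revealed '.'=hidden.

Click 1 (0,3) count=0: revealed 8 new [(0,1) (0,2) (0,3) (0,4) (1,1) (1,2) (1,3) (1,4)] -> total=8
Click 2 (0,0) count=1: revealed 1 new [(0,0)] -> total=9

Answer: #####
.####
.....
.....
.....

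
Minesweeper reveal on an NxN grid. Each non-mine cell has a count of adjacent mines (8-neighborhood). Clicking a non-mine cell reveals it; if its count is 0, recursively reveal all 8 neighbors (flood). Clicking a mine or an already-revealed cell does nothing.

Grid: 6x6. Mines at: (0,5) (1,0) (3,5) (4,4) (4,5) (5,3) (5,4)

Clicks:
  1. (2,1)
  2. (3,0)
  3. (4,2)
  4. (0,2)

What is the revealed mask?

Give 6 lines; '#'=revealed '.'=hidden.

Answer: .####.
.####.
#####.
#####.
####..
###...

Derivation:
Click 1 (2,1) count=1: revealed 1 new [(2,1)] -> total=1
Click 2 (3,0) count=0: revealed 24 new [(0,1) (0,2) (0,3) (0,4) (1,1) (1,2) (1,3) (1,4) (2,0) (2,2) (2,3) (2,4) (3,0) (3,1) (3,2) (3,3) (3,4) (4,0) (4,1) (4,2) (4,3) (5,0) (5,1) (5,2)] -> total=25
Click 3 (4,2) count=1: revealed 0 new [(none)] -> total=25
Click 4 (0,2) count=0: revealed 0 new [(none)] -> total=25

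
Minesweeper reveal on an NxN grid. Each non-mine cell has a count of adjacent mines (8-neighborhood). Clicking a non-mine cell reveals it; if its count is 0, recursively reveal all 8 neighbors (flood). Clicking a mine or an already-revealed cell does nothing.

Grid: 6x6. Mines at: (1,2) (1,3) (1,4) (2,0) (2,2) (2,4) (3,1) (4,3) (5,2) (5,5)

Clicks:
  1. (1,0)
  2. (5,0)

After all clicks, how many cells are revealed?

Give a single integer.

Click 1 (1,0) count=1: revealed 1 new [(1,0)] -> total=1
Click 2 (5,0) count=0: revealed 4 new [(4,0) (4,1) (5,0) (5,1)] -> total=5

Answer: 5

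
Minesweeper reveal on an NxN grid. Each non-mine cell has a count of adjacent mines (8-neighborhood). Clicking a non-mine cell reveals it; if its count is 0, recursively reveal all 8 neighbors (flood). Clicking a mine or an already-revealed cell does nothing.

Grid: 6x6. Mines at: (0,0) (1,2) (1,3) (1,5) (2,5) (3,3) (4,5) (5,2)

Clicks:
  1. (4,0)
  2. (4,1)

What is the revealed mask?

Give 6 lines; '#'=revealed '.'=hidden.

Answer: ......
##....
###...
###...
###...
##....

Derivation:
Click 1 (4,0) count=0: revealed 13 new [(1,0) (1,1) (2,0) (2,1) (2,2) (3,0) (3,1) (3,2) (4,0) (4,1) (4,2) (5,0) (5,1)] -> total=13
Click 2 (4,1) count=1: revealed 0 new [(none)] -> total=13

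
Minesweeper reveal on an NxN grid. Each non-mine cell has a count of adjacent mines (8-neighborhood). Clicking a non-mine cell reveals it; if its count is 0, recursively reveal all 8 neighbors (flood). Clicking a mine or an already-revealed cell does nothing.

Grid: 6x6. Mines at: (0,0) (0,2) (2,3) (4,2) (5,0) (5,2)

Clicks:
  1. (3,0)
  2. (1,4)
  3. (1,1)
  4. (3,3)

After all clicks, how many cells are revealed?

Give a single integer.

Click 1 (3,0) count=0: revealed 11 new [(1,0) (1,1) (1,2) (2,0) (2,1) (2,2) (3,0) (3,1) (3,2) (4,0) (4,1)] -> total=11
Click 2 (1,4) count=1: revealed 1 new [(1,4)] -> total=12
Click 3 (1,1) count=2: revealed 0 new [(none)] -> total=12
Click 4 (3,3) count=2: revealed 1 new [(3,3)] -> total=13

Answer: 13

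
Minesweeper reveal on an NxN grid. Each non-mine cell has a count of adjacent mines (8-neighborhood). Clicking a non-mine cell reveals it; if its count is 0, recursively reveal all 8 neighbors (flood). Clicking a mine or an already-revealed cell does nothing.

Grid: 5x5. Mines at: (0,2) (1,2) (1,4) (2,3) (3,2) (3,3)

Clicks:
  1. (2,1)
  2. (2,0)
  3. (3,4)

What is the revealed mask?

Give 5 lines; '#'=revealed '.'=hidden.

Answer: ##...
##...
##...
##..#
##...

Derivation:
Click 1 (2,1) count=2: revealed 1 new [(2,1)] -> total=1
Click 2 (2,0) count=0: revealed 9 new [(0,0) (0,1) (1,0) (1,1) (2,0) (3,0) (3,1) (4,0) (4,1)] -> total=10
Click 3 (3,4) count=2: revealed 1 new [(3,4)] -> total=11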